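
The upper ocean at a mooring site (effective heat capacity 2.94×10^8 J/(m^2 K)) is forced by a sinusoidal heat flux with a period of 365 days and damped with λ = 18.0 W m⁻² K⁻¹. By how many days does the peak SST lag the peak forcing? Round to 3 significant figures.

73.9 days

Areal heat capacity C = 2.94×10^8 J/(m^2 K) (given).
ω = 2π / 3.15×10^7 s = 1.99×10^-7 s⁻¹.
Phase lag φ = arctan(Cω/λ) = arctan(58.6/18.0) = 1.27 rad.
Time lag = φ / ω = 1.27 / 1.99×10^-7 = 6.39×10^6 s = 73.9 days.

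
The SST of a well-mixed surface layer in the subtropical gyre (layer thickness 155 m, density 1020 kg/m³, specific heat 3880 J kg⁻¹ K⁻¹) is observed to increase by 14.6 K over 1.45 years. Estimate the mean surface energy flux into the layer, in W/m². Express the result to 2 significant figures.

Areal heat capacity C = ρ c_p D = 1020 × 3880 × 155 = 6.13×10^8 J m⁻² K⁻¹.
Required heat per unit area: Q = C ΔT = 6.13×10^8 × 14.6 = 8.96×10^9 J/m².
Flux F = Q / Δt = 8.96×10^9 / 4.58×10^7 s = 196 W/m².

200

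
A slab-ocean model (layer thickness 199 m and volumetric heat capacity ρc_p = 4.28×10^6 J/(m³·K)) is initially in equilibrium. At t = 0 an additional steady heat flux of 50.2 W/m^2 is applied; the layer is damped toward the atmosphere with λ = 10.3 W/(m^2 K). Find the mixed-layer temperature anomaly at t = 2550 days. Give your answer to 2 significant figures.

4.5 K

Areal heat capacity C = ρc_p × D = 4.28×10^6 × 199 = 8.52×10^8 J m⁻² K⁻¹.
τ = C / λ = 8.52×10^8 / 10.3 = 8.27×10^7 s.
Equilibrium anomaly ΔT_eq = F / λ = 50.2 / 10.3 = 4.87 K.
t = 2550 days = 2.20×10^8 s, so t/τ = 2.66.
ΔT(t) = ΔT_eq (1 − e^(−t/τ)) = 4.87 × (1 − e^−2.66) = 4.53 K.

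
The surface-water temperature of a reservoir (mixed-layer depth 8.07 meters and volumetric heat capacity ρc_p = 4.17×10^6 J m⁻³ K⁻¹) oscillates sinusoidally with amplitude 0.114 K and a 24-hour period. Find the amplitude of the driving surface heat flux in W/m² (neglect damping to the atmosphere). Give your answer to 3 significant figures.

Areal heat capacity C = ρc_p × D = 4.17×10^6 × 8.07 = 3.37×10^7 J/(m²·K).
ω = 2π / 86400 s = 7.27×10^-5 s⁻¹.
Cω = 3.37×10^7 × 7.27×10^-5 = 2450 W/(m²·K).
F₀ = A × Cω = 0.114 × 2450 = 279 W/m².

279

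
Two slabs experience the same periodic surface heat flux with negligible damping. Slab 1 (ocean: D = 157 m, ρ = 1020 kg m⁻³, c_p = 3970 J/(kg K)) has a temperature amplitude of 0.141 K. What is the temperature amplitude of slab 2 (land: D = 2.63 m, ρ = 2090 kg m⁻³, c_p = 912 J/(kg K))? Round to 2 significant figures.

C_ocean = 6.36×10^8 J/(m²·K); C_land = 5.01×10^6 J/(m²·K).
A ∝ 1/C ⇒ A_land = A_ocean × C_ocean/C_land = 0.141 × 127 = 17.9 K.

18 K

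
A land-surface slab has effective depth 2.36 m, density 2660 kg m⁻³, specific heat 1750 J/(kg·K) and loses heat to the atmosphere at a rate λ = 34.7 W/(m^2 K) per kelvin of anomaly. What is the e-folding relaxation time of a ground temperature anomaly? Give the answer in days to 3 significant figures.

3.66 days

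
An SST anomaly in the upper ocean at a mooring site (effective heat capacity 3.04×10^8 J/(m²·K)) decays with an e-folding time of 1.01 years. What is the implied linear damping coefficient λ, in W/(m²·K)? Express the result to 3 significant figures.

9.54

Areal heat capacity C = 3.04×10^8 J/(m²·K) (given).
τ = 1.01 years = 3.19×10^7 s.
λ = C / τ = 3.04×10^8 / 3.19×10^7 = 9.54 W/(m²·K).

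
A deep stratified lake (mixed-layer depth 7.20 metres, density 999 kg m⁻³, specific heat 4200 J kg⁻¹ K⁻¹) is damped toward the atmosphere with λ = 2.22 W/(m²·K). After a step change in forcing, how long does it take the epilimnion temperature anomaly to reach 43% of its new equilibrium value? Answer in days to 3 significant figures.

Areal heat capacity C = ρ c_p D = 999 × 4200 × 7.20 = 3.02×10^7 J/(m^2 K).
τ = C / λ = 3.02×10^7 / 2.22 = 1.36×10^7 s.
Fraction reached: 1 − e^(−t/τ) = 0.43 ⇒ t = −τ ln(1 − 0.43) = τ × 0.562.
t = 7.65×10^6 s = 88.5 days.

88.5 days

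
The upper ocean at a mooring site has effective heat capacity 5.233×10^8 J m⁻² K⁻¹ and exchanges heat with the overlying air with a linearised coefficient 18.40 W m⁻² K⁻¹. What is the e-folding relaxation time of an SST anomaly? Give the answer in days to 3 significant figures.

329 days

Areal heat capacity C = 5.233×10^8 J m⁻² K⁻¹ (given).
Relaxation time τ = C / λ = 5.23×10^8 / 18.40 = 2.84×10^7 s.
In days: 2.84×10^7 s / (86400 s/day) = 329 days.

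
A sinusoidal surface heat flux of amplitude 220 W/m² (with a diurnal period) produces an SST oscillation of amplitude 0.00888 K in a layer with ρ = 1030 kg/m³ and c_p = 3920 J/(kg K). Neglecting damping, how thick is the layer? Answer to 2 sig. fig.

84 m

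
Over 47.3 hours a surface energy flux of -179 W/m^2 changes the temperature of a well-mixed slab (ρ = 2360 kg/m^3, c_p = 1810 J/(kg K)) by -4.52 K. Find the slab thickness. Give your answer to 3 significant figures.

Heat input Q = F Δt = -179 × 1.70×10^5 s = -3.05×10^7 J/m².
Required areal heat capacity C = Q / ΔT = 6.74×10^6 J/(m²·K).
Depth D = C / (ρ c_p) = 6.74×10^6 / (2360 × 1810) = 1.58 m.

1.58 m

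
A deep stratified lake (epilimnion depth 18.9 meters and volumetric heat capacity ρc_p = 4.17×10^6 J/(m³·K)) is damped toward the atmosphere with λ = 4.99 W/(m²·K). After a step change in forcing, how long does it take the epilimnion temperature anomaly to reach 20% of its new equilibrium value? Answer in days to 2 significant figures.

Areal heat capacity C = ρc_p × D = 4.17×10^6 × 18.9 = 7.88×10^7 J/(m^2 K).
τ = C / λ = 7.88×10^7 / 4.99 = 1.58×10^7 s.
Fraction reached: 1 − e^(−t/τ) = 0.20 ⇒ t = −τ ln(1 − 0.20) = τ × 0.223.
t = 3.52×10^6 s = 40.8 days.

41 days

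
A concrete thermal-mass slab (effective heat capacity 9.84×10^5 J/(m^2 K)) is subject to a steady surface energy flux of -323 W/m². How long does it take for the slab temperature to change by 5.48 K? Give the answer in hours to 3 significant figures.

4.64 hours

Areal heat capacity C = 9.84×10^5 J/(m^2 K) (given).
Time required: Δt = C ΔT / F = 9.84×10^5 × -5.48 / -323 = 16700 s.
In hours: 16700 s / (3600 s/hour) = 4.64 hours.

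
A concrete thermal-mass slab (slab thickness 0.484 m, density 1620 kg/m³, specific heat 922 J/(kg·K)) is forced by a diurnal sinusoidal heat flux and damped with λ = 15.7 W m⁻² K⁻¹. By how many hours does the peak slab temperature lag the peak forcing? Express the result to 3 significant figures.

4.89 hours

Areal heat capacity C = ρ c_p D = 1620 × 922 × 0.484 = 7.23×10^5 J/(m^2 K).
ω = 2π / 86400 s = 7.27×10^-5 s⁻¹.
Phase lag φ = arctan(Cω/λ) = arctan(52.6/15.7) = 1.28 rad.
Time lag = φ / ω = 1.28 / 7.27×10^-5 = 17600 s = 4.89 hours.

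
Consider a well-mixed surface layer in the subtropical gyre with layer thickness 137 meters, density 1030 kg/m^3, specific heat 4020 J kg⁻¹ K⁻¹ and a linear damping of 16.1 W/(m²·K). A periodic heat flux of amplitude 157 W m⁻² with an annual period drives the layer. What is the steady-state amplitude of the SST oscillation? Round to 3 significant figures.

Areal heat capacity C = ρ c_p D = 1030 × 4020 × 137 = 5.67×10^8 J/(m²·K).
Angular frequency ω = 2π / T = 2π / 3.15×10^7 s = 1.99×10^-7 s⁻¹.
√((Cω)² + λ²) = √((113)² + 16.1²) = 114 W/(m²·K).
Amplitude A = F₀ / √((Cω)²+λ²) = 157 / 114 = 1.38 K.

1.38 K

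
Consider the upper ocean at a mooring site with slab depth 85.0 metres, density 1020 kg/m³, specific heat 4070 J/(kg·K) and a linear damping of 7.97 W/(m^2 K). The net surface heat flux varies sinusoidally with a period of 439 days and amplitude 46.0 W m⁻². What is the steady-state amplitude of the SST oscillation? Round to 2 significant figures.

Areal heat capacity C = ρ c_p D = 1020 × 4070 × 85.0 = 3.53×10^8 J/(m²·K).
Angular frequency ω = 2π / T = 2π / 3.79×10^7 s = 1.66×10^-7 s⁻¹.
√((Cω)² + λ²) = √((58.5)² + 7.97²) = 59.0 W/(m²·K).
Amplitude A = F₀ / √((Cω)²+λ²) = 46.0 / 59.0 = 0.780 K.

0.78 K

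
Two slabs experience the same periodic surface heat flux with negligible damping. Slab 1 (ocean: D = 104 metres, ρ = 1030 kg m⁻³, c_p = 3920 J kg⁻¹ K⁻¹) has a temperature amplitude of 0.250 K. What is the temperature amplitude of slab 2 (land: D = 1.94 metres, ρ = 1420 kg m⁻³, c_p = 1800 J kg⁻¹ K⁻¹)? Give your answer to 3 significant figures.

C_ocean = 4.20×10^8 J/(m²·K); C_land = 4.96×10^6 J/(m²·K).
A ∝ 1/C ⇒ A_land = A_ocean × C_ocean/C_land = 0.250 × 84.7 = 21.2 K.

21.2 K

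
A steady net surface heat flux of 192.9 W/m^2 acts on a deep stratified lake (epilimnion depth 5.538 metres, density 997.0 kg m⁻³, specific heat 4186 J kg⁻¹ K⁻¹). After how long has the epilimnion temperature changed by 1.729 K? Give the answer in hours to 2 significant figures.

Areal heat capacity C = ρ c_p D = 997.0 × 4186 × 5.538 = 2.31×10^7 J/(m²·K).
Time required: Δt = C ΔT / F = 2.31×10^7 × 1.729 / 192.9 = 2.07×10^5 s.
In hours: 2.07×10^5 s / (3600 s/hour) = 57.5 hours.

58 hours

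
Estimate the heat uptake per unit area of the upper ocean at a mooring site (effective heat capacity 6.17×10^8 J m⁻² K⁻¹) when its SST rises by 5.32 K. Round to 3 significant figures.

Areal heat capacity C = 6.17×10^8 J m⁻² K⁻¹ (given).
ΔQ = C ΔT = 6.17×10^8 × 5.32 = 3.28×10^9 J/m².

3.28×10^9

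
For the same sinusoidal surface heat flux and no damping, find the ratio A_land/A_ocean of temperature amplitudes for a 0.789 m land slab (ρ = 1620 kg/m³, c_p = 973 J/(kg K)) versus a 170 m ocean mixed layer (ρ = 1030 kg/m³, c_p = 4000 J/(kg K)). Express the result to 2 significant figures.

560

C_ocean = 1030 × 4000 × 170 = 7.00×10^8 J/(m²·K).
C_land = 1620 × 973 × 0.789 = 1.24×10^6 J/(m²·K).
Undamped amplitude ∝ 1/C, so A_land/A_ocean = C_ocean/C_land = 563.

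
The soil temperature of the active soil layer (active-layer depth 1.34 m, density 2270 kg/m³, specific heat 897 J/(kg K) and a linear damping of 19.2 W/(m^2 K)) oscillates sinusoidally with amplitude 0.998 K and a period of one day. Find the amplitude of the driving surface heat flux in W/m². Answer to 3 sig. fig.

199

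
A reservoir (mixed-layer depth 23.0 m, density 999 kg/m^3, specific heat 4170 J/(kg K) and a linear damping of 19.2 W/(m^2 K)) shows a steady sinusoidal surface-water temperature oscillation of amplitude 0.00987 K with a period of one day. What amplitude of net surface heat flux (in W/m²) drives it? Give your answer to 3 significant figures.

Areal heat capacity C = ρ c_p D = 999 × 4170 × 23.0 = 9.58×10^7 J m⁻² K⁻¹.
ω = 2π / 86400 s = 7.27×10^-5 s⁻¹.
√((Cω)² + λ²) = √((6970)² + 19.2²) = 6970 W/(m²·K).
F₀ = A × √((Cω)²+λ²) = 0.00987 × 6970 = 68.8 W/m².

68.8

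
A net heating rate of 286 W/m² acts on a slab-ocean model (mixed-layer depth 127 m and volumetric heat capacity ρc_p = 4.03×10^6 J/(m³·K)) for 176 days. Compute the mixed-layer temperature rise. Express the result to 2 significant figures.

8.5 K

Areal heat capacity C = ρc_p × D = 4.03×10^6 × 127 = 5.12×10^8 J/(m²·K).
Net heat input Q = F Δt = 286 × (176 days × 86400 s/day) = 4.35×10^9 J/m².
ΔT = Q / C = 4.35×10^9 / 5.12×10^8 = 8.50 K.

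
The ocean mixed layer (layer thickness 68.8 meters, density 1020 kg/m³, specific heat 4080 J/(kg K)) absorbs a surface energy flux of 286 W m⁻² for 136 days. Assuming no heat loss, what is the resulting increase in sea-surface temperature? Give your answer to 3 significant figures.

11.7 K

Areal heat capacity C = ρ c_p D = 1020 × 4080 × 68.8 = 2.86×10^8 J m⁻² K⁻¹.
Net heat input Q = F Δt = 286 × (136 days × 86400 s/day) = 3.36×10^9 J/m².
ΔT = Q / C = 3.36×10^9 / 2.86×10^8 = 11.7 K.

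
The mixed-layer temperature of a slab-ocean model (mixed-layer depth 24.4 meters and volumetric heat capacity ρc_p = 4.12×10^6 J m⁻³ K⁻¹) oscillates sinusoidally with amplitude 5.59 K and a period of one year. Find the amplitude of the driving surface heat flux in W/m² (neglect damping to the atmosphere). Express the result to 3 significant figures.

112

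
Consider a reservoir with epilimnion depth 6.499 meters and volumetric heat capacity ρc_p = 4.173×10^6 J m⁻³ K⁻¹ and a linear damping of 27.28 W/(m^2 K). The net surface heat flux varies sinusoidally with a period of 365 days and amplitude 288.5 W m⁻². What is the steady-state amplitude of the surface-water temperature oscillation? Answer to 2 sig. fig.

10 K

Areal heat capacity C = ρc_p × D = 4.173×10^6 × 6.499 = 2.71×10^7 J/(m^2 K).
Angular frequency ω = 2π / T = 2π / 3.15×10^7 s = 1.99×10^-7 s⁻¹.
√((Cω)² + λ²) = √((5.40)² + 27.28²) = 27.8 W/(m²·K).
Amplitude A = F₀ / √((Cω)²+λ²) = 288.5 / 27.8 = 10.4 K.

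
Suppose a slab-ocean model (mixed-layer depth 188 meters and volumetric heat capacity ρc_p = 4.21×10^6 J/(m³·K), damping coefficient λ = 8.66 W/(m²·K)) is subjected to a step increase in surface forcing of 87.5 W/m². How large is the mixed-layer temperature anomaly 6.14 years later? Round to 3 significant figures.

8.89 K

Areal heat capacity C = ρc_p × D = 4.21×10^6 × 188 = 7.91×10^8 J/(m^2 K).
τ = C / λ = 7.91×10^8 / 8.66 = 9.14×10^7 s.
Equilibrium anomaly ΔT_eq = F / λ = 87.5 / 8.66 = 10.1 K.
t = 6.14 years = 1.94×10^8 s, so t/τ = 2.12.
ΔT(t) = ΔT_eq (1 − e^(−t/τ)) = 10.1 × (1 − e^−2.12) = 8.89 K.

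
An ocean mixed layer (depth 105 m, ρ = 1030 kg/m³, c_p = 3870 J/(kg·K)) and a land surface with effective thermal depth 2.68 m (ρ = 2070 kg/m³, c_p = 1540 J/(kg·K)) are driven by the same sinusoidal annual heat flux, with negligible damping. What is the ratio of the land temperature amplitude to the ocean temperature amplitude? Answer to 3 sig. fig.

C_ocean = 1030 × 3870 × 105 = 4.19×10^8 J/(m²·K).
C_land = 2070 × 1540 × 2.68 = 8.54×10^6 J/(m²·K).
Undamped amplitude ∝ 1/C, so A_land/A_ocean = C_ocean/C_land = 49.0.

49.0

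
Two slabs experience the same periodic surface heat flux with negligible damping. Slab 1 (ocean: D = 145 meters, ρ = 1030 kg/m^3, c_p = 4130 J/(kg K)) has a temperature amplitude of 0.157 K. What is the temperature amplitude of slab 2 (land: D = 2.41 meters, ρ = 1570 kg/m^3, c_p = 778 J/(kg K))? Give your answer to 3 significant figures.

32.9 K

C_ocean = 6.17×10^8 J/(m²·K); C_land = 2.94×10^6 J/(m²·K).
A ∝ 1/C ⇒ A_land = A_ocean × C_ocean/C_land = 0.157 × 210 = 32.9 K.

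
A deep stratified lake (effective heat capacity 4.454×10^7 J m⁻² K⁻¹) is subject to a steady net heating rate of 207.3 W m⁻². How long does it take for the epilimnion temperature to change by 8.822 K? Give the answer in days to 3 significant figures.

21.9 days

Areal heat capacity C = 4.454×10^7 J m⁻² K⁻¹ (given).
Time required: Δt = C ΔT / F = 4.45×10^7 × 8.822 / 207.3 = 1.90×10^6 s.
In days: 1.90×10^6 s / (86400 s/day) = 21.9 days.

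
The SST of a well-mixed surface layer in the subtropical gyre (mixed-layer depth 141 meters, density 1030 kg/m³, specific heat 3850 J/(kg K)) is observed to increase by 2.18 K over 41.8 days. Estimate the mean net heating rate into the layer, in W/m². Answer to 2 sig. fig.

340

Areal heat capacity C = ρ c_p D = 1030 × 3850 × 141 = 5.59×10^8 J/(m^2 K).
Required heat per unit area: Q = C ΔT = 5.59×10^8 × 2.18 = 1.22×10^9 J/m².
Flux F = Q / Δt = 1.22×10^9 / 3.61×10^6 s = 338 W/m².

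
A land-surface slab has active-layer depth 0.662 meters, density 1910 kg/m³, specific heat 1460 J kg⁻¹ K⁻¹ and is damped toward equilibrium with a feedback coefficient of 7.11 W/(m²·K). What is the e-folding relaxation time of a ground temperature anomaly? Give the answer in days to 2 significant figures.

Areal heat capacity C = ρ c_p D = 1910 × 1460 × 0.662 = 1.85×10^6 J/(m^2 K).
Relaxation time τ = C / λ = 1.85×10^6 / 7.11 = 2.60×10^5 s.
In days: 2.60×10^5 s / (86400 s/day) = 3.01 days.

3.0 days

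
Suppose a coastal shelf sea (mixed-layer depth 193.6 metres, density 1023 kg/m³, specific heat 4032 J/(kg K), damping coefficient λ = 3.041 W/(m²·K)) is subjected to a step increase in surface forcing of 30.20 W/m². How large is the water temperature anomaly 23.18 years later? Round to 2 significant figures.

9.3 K

Areal heat capacity C = ρ c_p D = 1023 × 4032 × 193.6 = 7.99×10^8 J/(m²·K).
τ = C / λ = 7.99×10^8 / 3.041 = 2.63×10^8 s.
Equilibrium anomaly ΔT_eq = F / λ = 30.20 / 3.041 = 9.93 K.
t = 23.18 years = 7.32×10^8 s, so t/τ = 2.79.
ΔT(t) = ΔT_eq (1 − e^(−t/τ)) = 9.93 × (1 − e^−2.79) = 9.32 K.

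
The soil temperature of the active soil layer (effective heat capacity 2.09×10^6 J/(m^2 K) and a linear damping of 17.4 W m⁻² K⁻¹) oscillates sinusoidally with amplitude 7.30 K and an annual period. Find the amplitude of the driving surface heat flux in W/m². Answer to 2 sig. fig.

130

Areal heat capacity C = 2.09×10^6 J/(m^2 K) (given).
ω = 2π / 3.15×10^7 s = 1.99×10^-7 s⁻¹.
√((Cω)² + λ²) = √((0.416)² + 17.4²) = 17.4 W/(m²·K).
F₀ = A × √((Cω)²+λ²) = 7.30 × 17.4 = 127 W/m².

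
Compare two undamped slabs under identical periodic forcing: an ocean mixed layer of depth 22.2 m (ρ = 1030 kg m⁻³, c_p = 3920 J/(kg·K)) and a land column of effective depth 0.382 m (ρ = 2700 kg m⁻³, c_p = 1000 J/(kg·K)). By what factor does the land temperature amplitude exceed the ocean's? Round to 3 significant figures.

C_ocean = 1030 × 3920 × 22.2 = 8.96×10^7 J/(m²·K).
C_land = 2700 × 1000 × 0.382 = 1.03×10^6 J/(m²·K).
Undamped amplitude ∝ 1/C, so A_land/A_ocean = C_ocean/C_land = 86.9.

86.9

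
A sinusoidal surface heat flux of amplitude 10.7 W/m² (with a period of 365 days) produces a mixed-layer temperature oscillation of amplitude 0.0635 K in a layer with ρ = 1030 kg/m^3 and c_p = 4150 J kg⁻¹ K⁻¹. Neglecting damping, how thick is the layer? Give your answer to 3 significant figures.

ω = 2π / 3.15×10^7 s = 1.99×10^-7 s⁻¹.
Required C = F₀ / (A ω) = 10.7 / (0.0635 × 1.99×10^-7) = 8.46×10^8 J/(m²·K).
D = C / (ρ c_p) = 8.46×10^8 / (1030 × 4150) = 198 m.

198 m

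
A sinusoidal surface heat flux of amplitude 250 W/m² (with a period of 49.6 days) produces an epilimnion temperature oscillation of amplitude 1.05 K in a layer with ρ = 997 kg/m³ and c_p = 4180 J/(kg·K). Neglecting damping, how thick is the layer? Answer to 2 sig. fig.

ω = 2π / 4.29×10^6 s = 1.47×10^-6 s⁻¹.
Required C = F₀ / (A ω) = 250 / (1.05 × 1.47×10^-6) = 1.62×10^8 J/(m²·K).
D = C / (ρ c_p) = 1.62×10^8 / (997 × 4180) = 39.0 m.

39 m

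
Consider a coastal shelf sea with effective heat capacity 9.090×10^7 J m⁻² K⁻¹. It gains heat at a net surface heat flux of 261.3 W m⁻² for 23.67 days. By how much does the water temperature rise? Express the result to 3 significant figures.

Areal heat capacity C = 9.090×10^7 J m⁻² K⁻¹ (given).
Net heat input Q = F Δt = 261.3 × (23.67 days × 86400 s/day) = 5.34×10^8 J/m².
ΔT = Q / C = 5.34×10^8 / 9.09×10^7 = 5.88 K.

5.88 K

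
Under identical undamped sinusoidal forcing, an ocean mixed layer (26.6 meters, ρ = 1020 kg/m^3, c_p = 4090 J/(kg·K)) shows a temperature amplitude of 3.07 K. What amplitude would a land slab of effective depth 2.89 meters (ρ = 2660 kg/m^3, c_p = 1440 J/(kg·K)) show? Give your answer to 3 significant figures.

30.8 K

C_ocean = 1.11×10^8 J/(m²·K); C_land = 1.11×10^7 J/(m²·K).
A ∝ 1/C ⇒ A_land = A_ocean × C_ocean/C_land = 3.07 × 10.0 = 30.8 K.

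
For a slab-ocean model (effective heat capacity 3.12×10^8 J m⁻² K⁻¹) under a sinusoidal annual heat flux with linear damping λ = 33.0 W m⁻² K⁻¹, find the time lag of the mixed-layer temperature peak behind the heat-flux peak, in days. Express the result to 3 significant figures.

62.9 days

Areal heat capacity C = 3.12×10^8 J m⁻² K⁻¹ (given).
ω = 2π / 3.15×10^7 s = 1.99×10^-7 s⁻¹.
Phase lag φ = arctan(Cω/λ) = arctan(62.2/33.0) = 1.08 rad.
Time lag = φ / ω = 1.08 / 1.99×10^-7 = 5.43×10^6 s = 62.9 days.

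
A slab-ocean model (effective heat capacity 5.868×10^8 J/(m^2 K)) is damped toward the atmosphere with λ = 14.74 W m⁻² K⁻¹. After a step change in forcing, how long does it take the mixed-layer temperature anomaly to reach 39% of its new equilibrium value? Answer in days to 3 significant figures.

Areal heat capacity C = 5.868×10^8 J/(m^2 K) (given).
τ = C / λ = 5.87×10^8 / 14.74 = 3.98×10^7 s.
Fraction reached: 1 − e^(−t/τ) = 0.39 ⇒ t = −τ ln(1 − 0.39) = τ × 0.494.
t = 1.97×10^7 s = 228 days.

228 days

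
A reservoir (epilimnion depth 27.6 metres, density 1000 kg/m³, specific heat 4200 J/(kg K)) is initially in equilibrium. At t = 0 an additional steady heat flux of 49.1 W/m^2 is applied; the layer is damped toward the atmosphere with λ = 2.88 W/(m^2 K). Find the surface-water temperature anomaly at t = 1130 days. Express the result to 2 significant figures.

16 K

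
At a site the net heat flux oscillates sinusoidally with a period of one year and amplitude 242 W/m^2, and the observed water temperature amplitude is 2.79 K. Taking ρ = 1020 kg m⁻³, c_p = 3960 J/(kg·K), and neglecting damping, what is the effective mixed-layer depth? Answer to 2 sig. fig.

ω = 2π / 3.15×10^7 s = 1.99×10^-7 s⁻¹.
Required C = F₀ / (A ω) = 242 / (2.79 × 1.99×10^-7) = 4.35×10^8 J/(m²·K).
D = C / (ρ c_p) = 4.35×10^8 / (1020 × 3960) = 108 m.

110 m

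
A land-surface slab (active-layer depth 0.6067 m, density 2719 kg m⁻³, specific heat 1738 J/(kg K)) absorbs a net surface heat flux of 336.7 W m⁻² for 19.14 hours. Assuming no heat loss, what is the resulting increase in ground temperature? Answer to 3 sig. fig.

8.09 K

Areal heat capacity C = ρ c_p D = 2719 × 1738 × 0.6067 = 2.87×10^6 J m⁻² K⁻¹.
Net heat input Q = F Δt = 336.7 × (19.14 hours × 3600 s/hour) = 2.32×10^7 J/m².
ΔT = Q / C = 2.32×10^7 / 2.87×10^6 = 8.09 K.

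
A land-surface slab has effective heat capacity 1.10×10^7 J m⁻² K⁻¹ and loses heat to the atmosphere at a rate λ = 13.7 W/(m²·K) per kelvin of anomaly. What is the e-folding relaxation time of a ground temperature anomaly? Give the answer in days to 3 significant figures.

9.29 days

Areal heat capacity C = 1.10×10^7 J m⁻² K⁻¹ (given).
Relaxation time τ = C / λ = 1.10×10^7 / 13.7 = 8.03×10^5 s.
In days: 8.03×10^5 s / (86400 s/day) = 9.29 days.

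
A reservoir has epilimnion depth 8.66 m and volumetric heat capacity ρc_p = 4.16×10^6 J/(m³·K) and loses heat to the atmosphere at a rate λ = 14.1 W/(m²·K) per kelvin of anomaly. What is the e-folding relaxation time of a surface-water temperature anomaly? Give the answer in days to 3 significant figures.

Areal heat capacity C = ρc_p × D = 4.16×10^6 × 8.66 = 3.60×10^7 J m⁻² K⁻¹.
Relaxation time τ = C / λ = 3.60×10^7 / 14.1 = 2.56×10^6 s.
In days: 2.56×10^6 s / (86400 s/day) = 29.6 days.

29.6 days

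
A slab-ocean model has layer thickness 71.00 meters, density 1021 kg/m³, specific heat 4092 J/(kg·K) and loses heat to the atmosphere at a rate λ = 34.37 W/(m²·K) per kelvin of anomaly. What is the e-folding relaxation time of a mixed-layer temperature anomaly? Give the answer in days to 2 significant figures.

100 days

Areal heat capacity C = ρ c_p D = 1021 × 4092 × 71.00 = 2.97×10^8 J/(m²·K).
Relaxation time τ = C / λ = 2.97×10^8 / 34.37 = 8.63×10^6 s.
In days: 8.63×10^6 s / (86400 s/day) = 99.9 days.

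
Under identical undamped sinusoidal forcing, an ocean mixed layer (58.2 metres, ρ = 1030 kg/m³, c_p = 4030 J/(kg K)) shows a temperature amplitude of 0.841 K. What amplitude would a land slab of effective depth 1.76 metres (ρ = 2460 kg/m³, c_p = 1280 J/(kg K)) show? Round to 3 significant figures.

36.7 K

C_ocean = 2.42×10^8 J/(m²·K); C_land = 5.54×10^6 J/(m²·K).
A ∝ 1/C ⇒ A_land = A_ocean × C_ocean/C_land = 0.841 × 43.6 = 36.7 K.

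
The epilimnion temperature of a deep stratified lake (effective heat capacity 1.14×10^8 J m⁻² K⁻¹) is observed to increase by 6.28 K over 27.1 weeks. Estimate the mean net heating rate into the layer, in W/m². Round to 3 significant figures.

43.7

Areal heat capacity C = 1.14×10^8 J m⁻² K⁻¹ (given).
Required heat per unit area: Q = C ΔT = 1.14×10^8 × 6.28 = 7.16×10^8 J/m².
Flux F = Q / Δt = 7.16×10^8 / 1.64×10^7 s = 43.7 W/m².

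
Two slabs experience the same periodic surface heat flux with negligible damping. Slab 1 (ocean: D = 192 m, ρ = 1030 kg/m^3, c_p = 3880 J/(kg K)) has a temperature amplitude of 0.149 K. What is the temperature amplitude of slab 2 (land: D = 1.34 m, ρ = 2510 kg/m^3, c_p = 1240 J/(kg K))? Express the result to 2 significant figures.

C_ocean = 7.67×10^8 J/(m²·K); C_land = 4.17×10^6 J/(m²·K).
A ∝ 1/C ⇒ A_land = A_ocean × C_ocean/C_land = 0.149 × 184 = 27.4 K.

27 K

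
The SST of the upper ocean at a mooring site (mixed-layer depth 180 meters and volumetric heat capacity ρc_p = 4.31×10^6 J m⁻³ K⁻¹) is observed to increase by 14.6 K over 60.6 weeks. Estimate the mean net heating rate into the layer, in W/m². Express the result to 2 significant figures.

Areal heat capacity C = ρc_p × D = 4.31×10^6 × 180 = 7.76×10^8 J/(m^2 K).
Required heat per unit area: Q = C ΔT = 7.76×10^8 × 14.6 = 1.13×10^10 J/m².
Flux F = Q / Δt = 1.13×10^10 / 3.67×10^7 s = 309 W/m².

310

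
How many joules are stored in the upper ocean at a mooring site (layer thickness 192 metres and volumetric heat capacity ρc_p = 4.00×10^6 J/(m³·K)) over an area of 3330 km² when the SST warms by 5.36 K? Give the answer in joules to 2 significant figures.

1.4×10^19 J

Areal heat capacity C = ρc_p × D = 4.00×10^6 × 192 = 7.68×10^8 J/(m²·K).
Heat per unit area: q = C ΔT = 7.68×10^8 × 5.36 = 4.12×10^9 J/m².
Total heat: Q = q × A = 4.12×10^9 × (3330 × 10⁶ m²) = 1.37×10^19 J.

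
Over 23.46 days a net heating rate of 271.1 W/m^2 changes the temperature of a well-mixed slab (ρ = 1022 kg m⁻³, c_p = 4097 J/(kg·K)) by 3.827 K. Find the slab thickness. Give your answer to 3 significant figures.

Heat input Q = F Δt = 271.1 × 2.03×10^6 s = 5.50×10^8 J/m².
Required areal heat capacity C = Q / ΔT = 1.44×10^8 J/(m²·K).
Depth D = C / (ρ c_p) = 1.44×10^8 / (1022 × 4097) = 34.3 m.

34.3 m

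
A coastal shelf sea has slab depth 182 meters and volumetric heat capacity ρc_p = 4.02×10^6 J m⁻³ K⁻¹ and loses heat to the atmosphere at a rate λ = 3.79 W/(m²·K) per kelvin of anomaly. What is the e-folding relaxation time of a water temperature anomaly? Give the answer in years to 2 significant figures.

Areal heat capacity C = ρc_p × D = 4.02×10^6 × 182 = 7.32×10^8 J m⁻² K⁻¹.
Relaxation time τ = C / λ = 7.32×10^8 / 3.79 = 1.93×10^8 s.
In years: 1.93×10^8 s / (3.156×10^7 s/year) = 6.12 years.

6.1 years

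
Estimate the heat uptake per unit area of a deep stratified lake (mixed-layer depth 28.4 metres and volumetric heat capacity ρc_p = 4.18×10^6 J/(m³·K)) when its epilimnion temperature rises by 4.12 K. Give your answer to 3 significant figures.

4.89×10^8

Areal heat capacity C = ρc_p × D = 4.18×10^6 × 28.4 = 1.19×10^8 J m⁻² K⁻¹.
ΔQ = C ΔT = 1.19×10^8 × 4.12 = 4.89×10^8 J/m².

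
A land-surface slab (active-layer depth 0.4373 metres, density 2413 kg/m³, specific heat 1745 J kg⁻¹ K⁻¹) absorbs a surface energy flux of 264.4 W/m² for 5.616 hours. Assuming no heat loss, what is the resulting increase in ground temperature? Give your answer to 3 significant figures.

Areal heat capacity C = ρ c_p D = 2413 × 1745 × 0.4373 = 1.84×10^6 J m⁻² K⁻¹.
Net heat input Q = F Δt = 264.4 × (5.616 hours × 3600 s/hour) = 5.35×10^6 J/m².
ΔT = Q / C = 5.35×10^6 / 1.84×10^6 = 2.90 K.

2.90 K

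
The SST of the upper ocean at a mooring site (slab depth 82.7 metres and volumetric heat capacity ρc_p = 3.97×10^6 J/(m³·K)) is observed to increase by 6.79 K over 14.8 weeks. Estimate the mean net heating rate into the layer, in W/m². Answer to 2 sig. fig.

Areal heat capacity C = ρc_p × D = 3.97×10^6 × 82.7 = 3.28×10^8 J m⁻² K⁻¹.
Required heat per unit area: Q = C ΔT = 3.28×10^8 × 6.79 = 2.23×10^9 J/m².
Flux F = Q / Δt = 2.23×10^9 / 8.95×10^6 s = 249 W/m².

250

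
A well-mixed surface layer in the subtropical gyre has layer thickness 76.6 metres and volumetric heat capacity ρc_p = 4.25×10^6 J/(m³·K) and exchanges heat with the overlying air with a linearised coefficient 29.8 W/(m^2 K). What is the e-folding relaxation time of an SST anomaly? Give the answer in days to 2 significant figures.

130 days

Areal heat capacity C = ρc_p × D = 4.25×10^6 × 76.6 = 3.26×10^8 J m⁻² K⁻¹.
Relaxation time τ = C / λ = 3.26×10^8 / 29.8 = 1.09×10^7 s.
In days: 1.09×10^7 s / (86400 s/day) = 126 days.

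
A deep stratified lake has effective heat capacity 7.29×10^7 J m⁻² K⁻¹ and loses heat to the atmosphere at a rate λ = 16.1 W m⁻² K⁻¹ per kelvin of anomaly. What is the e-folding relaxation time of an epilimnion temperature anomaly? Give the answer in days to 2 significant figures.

Areal heat capacity C = 7.29×10^7 J m⁻² K⁻¹ (given).
Relaxation time τ = C / λ = 7.29×10^7 / 16.1 = 4.53×10^6 s.
In days: 4.53×10^6 s / (86400 s/day) = 52.4 days.

52 days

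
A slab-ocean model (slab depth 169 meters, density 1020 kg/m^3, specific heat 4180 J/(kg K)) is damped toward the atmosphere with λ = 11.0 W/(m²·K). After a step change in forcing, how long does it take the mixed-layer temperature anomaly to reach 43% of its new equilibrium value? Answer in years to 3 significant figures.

1.17 years

Areal heat capacity C = ρ c_p D = 1020 × 4180 × 169 = 7.21×10^8 J/(m^2 K).
τ = C / λ = 7.21×10^8 / 11.0 = 6.55×10^7 s.
Fraction reached: 1 − e^(−t/τ) = 0.43 ⇒ t = −τ ln(1 − 0.43) = τ × 0.562.
t = 3.68×10^7 s = 1.17 years.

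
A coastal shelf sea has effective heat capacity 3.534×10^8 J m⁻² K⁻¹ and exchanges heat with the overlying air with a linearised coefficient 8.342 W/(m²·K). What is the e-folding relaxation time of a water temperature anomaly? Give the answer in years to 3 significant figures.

1.34 years

Areal heat capacity C = 3.534×10^8 J m⁻² K⁻¹ (given).
Relaxation time τ = C / λ = 3.53×10^8 / 8.342 = 4.24×10^7 s.
In years: 4.24×10^7 s / (3.156×10^7 s/year) = 1.34 years.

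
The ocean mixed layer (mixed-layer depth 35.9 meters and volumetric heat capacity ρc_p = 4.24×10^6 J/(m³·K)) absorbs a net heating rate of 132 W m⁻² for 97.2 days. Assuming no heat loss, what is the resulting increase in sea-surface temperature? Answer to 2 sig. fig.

7.3 K

Areal heat capacity C = ρc_p × D = 4.24×10^6 × 35.9 = 1.52×10^8 J/(m^2 K).
Net heat input Q = F Δt = 132 × (97.2 days × 86400 s/day) = 1.11×10^9 J/m².
ΔT = Q / C = 1.11×10^9 / 1.52×10^8 = 7.28 K.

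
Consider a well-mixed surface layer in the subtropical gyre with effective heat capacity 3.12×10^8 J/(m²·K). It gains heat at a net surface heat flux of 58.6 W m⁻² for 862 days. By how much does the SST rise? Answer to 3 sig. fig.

Areal heat capacity C = 3.12×10^8 J/(m²·K) (given).
Net heat input Q = F Δt = 58.6 × (862 days × 86400 s/day) = 4.36×10^9 J/m².
ΔT = Q / C = 4.36×10^9 / 3.12×10^8 = 14.0 K.

14.0 K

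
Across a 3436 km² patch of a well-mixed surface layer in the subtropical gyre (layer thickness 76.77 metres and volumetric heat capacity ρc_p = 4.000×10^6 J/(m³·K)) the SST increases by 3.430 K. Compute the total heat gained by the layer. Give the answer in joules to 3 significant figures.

Areal heat capacity C = ρc_p × D = 4.000×10^6 × 76.77 = 3.07×10^8 J m⁻² K⁻¹.
Heat per unit area: q = C ΔT = 3.07×10^8 × 3.430 = 1.05×10^9 J/m².
Total heat: Q = q × A = 1.05×10^9 × (3436 × 10⁶ m²) = 3.62×10^18 J.

3.62×10^18 J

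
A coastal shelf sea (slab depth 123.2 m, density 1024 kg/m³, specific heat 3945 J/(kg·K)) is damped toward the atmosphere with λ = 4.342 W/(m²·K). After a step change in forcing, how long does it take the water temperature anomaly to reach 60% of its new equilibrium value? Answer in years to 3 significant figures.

Areal heat capacity C = ρ c_p D = 1024 × 3945 × 123.2 = 4.98×10^8 J/(m²·K).
τ = C / λ = 4.98×10^8 / 4.342 = 1.15×10^8 s.
Fraction reached: 1 − e^(−t/τ) = 0.60 ⇒ t = −τ ln(1 − 0.60) = τ × 0.916.
t = 1.05×10^8 s = 3.33 years.

3.33 years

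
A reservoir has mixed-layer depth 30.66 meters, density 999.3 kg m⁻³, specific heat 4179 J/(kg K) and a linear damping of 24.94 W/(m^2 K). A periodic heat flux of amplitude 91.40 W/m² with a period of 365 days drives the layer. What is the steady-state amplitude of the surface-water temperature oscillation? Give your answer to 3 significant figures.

Areal heat capacity C = ρ c_p D = 999.3 × 4179 × 30.66 = 1.28×10^8 J/(m^2 K).
Angular frequency ω = 2π / T = 2π / 3.15×10^7 s = 1.99×10^-7 s⁻¹.
√((Cω)² + λ²) = √((25.5)² + 24.94²) = 35.7 W/(m²·K).
Amplitude A = F₀ / √((Cω)²+λ²) = 91.40 / 35.7 = 2.56 K.

2.56 K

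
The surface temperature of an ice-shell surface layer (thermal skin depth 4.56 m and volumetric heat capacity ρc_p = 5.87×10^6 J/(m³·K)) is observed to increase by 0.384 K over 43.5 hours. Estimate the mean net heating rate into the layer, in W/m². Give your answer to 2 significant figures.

66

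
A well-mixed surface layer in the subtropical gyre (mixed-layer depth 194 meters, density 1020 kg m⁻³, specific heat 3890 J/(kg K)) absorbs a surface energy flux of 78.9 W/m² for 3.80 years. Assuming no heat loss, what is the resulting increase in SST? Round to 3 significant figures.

Areal heat capacity C = ρ c_p D = 1020 × 3890 × 194 = 7.70×10^8 J/(m²·K).
Net heat input Q = F Δt = 78.9 × (3.80 years × 3.156×10^7 s/year) = 9.46×10^9 J/m².
ΔT = Q / C = 9.46×10^9 / 7.70×10^8 = 12.3 K.

12.3 K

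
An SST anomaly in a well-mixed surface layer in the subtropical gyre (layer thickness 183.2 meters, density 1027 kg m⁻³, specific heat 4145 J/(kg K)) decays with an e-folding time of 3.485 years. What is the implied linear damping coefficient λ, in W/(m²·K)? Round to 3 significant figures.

7.09

Areal heat capacity C = ρ c_p D = 1027 × 4145 × 183.2 = 7.80×10^8 J/(m^2 K).
τ = 3.485 years = 1.10×10^8 s.
λ = C / τ = 7.80×10^8 / 1.10×10^8 = 7.09 W/(m²·K).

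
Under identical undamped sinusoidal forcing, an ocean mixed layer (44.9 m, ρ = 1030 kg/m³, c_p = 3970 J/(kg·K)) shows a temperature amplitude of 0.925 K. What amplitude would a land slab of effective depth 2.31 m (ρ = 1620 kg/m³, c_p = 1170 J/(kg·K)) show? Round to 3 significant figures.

38.8 K

C_ocean = 1.84×10^8 J/(m²·K); C_land = 4.38×10^6 J/(m²·K).
A ∝ 1/C ⇒ A_land = A_ocean × C_ocean/C_land = 0.925 × 41.9 = 38.8 K.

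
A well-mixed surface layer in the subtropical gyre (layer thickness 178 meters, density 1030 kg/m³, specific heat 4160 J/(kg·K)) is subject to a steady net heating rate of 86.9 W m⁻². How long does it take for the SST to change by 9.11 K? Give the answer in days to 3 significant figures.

Areal heat capacity C = ρ c_p D = 1030 × 4160 × 178 = 7.63×10^8 J/(m²·K).
Time required: Δt = C ΔT / F = 7.63×10^8 × 9.11 / 86.9 = 8.00×10^7 s.
In days: 8.00×10^7 s / (86400 s/day) = 925 days.

925 days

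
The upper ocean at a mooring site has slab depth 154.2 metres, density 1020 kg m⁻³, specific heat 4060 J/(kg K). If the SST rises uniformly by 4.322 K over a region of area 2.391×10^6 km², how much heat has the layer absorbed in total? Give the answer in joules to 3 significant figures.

6.60×10^21 J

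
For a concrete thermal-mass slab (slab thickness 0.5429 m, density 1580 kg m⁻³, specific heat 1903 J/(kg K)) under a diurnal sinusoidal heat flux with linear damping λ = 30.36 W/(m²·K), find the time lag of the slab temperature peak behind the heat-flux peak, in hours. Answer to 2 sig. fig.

5.0 hours

Areal heat capacity C = ρ c_p D = 1580 × 1903 × 0.5429 = 1.63×10^6 J/(m²·K).
ω = 2π / 86400 s = 7.27×10^-5 s⁻¹.
Phase lag φ = arctan(Cω/λ) = arctan(119/30.36) = 1.32 rad.
Time lag = φ / ω = 1.32 / 7.27×10^-5 = 18200 s = 5.04 hours.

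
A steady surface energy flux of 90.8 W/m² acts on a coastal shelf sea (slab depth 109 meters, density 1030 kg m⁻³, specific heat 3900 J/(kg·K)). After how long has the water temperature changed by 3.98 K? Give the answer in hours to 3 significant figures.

Areal heat capacity C = ρ c_p D = 1030 × 3900 × 109 = 4.38×10^8 J/(m^2 K).
Time required: Δt = C ΔT / F = 4.38×10^8 × 3.98 / 90.8 = 1.92×10^7 s.
In hours: 1.92×10^7 s / (3600 s/hour) = 5330 hours.

5330 hours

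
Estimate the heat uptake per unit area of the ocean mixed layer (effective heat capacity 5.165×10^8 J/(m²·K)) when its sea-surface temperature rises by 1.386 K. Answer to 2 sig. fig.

Areal heat capacity C = 5.165×10^8 J/(m²·K) (given).
ΔQ = C ΔT = 5.16×10^8 × 1.386 = 7.16×10^8 J/m².

7.2×10^8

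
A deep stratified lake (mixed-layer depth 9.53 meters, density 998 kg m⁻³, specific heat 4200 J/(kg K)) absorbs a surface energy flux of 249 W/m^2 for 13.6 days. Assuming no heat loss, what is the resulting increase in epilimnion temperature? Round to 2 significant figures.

Areal heat capacity C = ρ c_p D = 998 × 4200 × 9.53 = 3.99×10^7 J/(m^2 K).
Net heat input Q = F Δt = 249 × (13.6 days × 86400 s/day) = 2.93×10^8 J/m².
ΔT = Q / C = 2.93×10^8 / 3.99×10^7 = 7.32 K.

7.3 K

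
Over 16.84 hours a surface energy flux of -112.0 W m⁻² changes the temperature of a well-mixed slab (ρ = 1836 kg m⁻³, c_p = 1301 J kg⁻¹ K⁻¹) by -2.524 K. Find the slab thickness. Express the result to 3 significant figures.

Heat input Q = F Δt = -112.0 × 60600 s = -6.79×10^6 J/m².
Required areal heat capacity C = Q / ΔT = 2.69×10^6 J/(m²·K).
Depth D = C / (ρ c_p) = 2.69×10^6 / (1836 × 1301) = 1.13 m.

1.13 m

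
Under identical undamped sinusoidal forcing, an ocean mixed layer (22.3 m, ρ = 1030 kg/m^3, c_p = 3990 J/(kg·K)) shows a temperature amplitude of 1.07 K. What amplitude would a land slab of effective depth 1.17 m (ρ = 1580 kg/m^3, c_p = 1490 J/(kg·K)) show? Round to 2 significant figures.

C_ocean = 9.16×10^7 J/(m²·K); C_land = 2.75×10^6 J/(m²·K).
A ∝ 1/C ⇒ A_land = A_ocean × C_ocean/C_land = 1.07 × 33.3 = 35.6 K.

36 K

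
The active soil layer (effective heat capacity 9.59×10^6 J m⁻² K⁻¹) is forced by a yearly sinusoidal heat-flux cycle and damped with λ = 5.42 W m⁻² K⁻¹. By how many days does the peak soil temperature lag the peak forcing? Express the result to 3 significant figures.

19.7 days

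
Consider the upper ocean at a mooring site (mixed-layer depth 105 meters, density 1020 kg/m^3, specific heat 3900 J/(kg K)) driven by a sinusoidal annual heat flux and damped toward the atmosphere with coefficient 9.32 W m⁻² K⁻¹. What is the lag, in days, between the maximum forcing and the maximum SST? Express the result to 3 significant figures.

84.8 days

Areal heat capacity C = ρ c_p D = 1020 × 3900 × 105 = 4.18×10^8 J/(m^2 K).
ω = 2π / 3.15×10^7 s = 1.99×10^-7 s⁻¹.
Phase lag φ = arctan(Cω/λ) = arctan(83.2/9.32) = 1.46 rad.
Time lag = φ / ω = 1.46 / 1.99×10^-7 = 7.32×10^6 s = 84.8 days.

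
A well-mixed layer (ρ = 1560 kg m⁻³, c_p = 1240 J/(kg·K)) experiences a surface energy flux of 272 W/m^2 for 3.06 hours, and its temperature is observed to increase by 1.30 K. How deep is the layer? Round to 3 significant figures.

Heat input Q = F Δt = 272 × 11000 s = 3.00×10^6 J/m².
Required areal heat capacity C = Q / ΔT = 2.30×10^6 J/(m²·K).
Depth D = C / (ρ c_p) = 2.30×10^6 / (1560 × 1240) = 1.19 m.

1.19 m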